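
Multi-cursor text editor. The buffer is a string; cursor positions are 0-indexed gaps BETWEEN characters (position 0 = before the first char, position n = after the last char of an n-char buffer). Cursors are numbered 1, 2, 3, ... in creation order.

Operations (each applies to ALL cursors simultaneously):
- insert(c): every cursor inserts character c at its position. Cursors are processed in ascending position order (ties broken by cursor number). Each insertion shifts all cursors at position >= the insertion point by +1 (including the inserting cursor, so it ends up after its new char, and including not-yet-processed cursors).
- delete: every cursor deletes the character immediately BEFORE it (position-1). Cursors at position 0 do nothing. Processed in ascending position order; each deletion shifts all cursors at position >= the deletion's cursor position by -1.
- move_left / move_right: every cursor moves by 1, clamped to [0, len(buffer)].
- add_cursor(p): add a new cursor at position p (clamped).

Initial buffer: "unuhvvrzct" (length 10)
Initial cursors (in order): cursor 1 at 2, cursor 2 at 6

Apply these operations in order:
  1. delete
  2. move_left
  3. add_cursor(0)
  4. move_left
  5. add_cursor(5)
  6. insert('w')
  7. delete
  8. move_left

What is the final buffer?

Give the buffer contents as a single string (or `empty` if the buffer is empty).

After op 1 (delete): buffer="uuhvrzct" (len 8), cursors c1@1 c2@4, authorship ........
After op 2 (move_left): buffer="uuhvrzct" (len 8), cursors c1@0 c2@3, authorship ........
After op 3 (add_cursor(0)): buffer="uuhvrzct" (len 8), cursors c1@0 c3@0 c2@3, authorship ........
After op 4 (move_left): buffer="uuhvrzct" (len 8), cursors c1@0 c3@0 c2@2, authorship ........
After op 5 (add_cursor(5)): buffer="uuhvrzct" (len 8), cursors c1@0 c3@0 c2@2 c4@5, authorship ........
After op 6 (insert('w')): buffer="wwuuwhvrwzct" (len 12), cursors c1@2 c3@2 c2@5 c4@9, authorship 13..2...4...
After op 7 (delete): buffer="uuhvrzct" (len 8), cursors c1@0 c3@0 c2@2 c4@5, authorship ........
After op 8 (move_left): buffer="uuhvrzct" (len 8), cursors c1@0 c3@0 c2@1 c4@4, authorship ........

Answer: uuhvrzct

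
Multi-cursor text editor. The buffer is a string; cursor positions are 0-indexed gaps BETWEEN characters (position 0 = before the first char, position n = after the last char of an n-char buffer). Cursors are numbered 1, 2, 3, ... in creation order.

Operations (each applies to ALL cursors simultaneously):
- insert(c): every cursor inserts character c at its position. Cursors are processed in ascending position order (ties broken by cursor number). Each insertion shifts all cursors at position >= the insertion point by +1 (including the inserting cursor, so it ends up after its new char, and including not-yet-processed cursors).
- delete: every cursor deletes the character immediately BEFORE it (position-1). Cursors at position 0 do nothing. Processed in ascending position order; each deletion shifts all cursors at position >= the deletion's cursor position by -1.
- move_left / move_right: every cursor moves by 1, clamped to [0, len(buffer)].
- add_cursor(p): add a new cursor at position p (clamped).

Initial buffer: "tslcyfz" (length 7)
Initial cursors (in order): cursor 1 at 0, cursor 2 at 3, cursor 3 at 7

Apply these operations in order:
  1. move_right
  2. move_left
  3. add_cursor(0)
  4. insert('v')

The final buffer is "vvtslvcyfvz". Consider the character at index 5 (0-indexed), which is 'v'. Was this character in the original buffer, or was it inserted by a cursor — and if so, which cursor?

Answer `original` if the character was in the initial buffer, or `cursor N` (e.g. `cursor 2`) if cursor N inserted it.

After op 1 (move_right): buffer="tslcyfz" (len 7), cursors c1@1 c2@4 c3@7, authorship .......
After op 2 (move_left): buffer="tslcyfz" (len 7), cursors c1@0 c2@3 c3@6, authorship .......
After op 3 (add_cursor(0)): buffer="tslcyfz" (len 7), cursors c1@0 c4@0 c2@3 c3@6, authorship .......
After op 4 (insert('v')): buffer="vvtslvcyfvz" (len 11), cursors c1@2 c4@2 c2@6 c3@10, authorship 14...2...3.
Authorship (.=original, N=cursor N): 1 4 . . . 2 . . . 3 .
Index 5: author = 2

Answer: cursor 2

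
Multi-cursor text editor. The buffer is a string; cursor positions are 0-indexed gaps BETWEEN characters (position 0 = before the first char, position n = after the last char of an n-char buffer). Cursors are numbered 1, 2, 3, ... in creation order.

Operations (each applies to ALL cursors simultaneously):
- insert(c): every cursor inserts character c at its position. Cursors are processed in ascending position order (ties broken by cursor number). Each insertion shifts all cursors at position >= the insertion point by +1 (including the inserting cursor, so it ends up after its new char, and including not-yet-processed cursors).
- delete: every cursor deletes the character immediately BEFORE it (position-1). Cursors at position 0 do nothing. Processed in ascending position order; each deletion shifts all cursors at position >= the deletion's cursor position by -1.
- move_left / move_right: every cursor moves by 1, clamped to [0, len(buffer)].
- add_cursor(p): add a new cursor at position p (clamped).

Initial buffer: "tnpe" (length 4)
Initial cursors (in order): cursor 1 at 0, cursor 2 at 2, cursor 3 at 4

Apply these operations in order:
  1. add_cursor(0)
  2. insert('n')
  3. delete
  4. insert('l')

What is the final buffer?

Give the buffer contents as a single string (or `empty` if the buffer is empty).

After op 1 (add_cursor(0)): buffer="tnpe" (len 4), cursors c1@0 c4@0 c2@2 c3@4, authorship ....
After op 2 (insert('n')): buffer="nntnnpen" (len 8), cursors c1@2 c4@2 c2@5 c3@8, authorship 14..2..3
After op 3 (delete): buffer="tnpe" (len 4), cursors c1@0 c4@0 c2@2 c3@4, authorship ....
After op 4 (insert('l')): buffer="lltnlpel" (len 8), cursors c1@2 c4@2 c2@5 c3@8, authorship 14..2..3

Answer: lltnlpel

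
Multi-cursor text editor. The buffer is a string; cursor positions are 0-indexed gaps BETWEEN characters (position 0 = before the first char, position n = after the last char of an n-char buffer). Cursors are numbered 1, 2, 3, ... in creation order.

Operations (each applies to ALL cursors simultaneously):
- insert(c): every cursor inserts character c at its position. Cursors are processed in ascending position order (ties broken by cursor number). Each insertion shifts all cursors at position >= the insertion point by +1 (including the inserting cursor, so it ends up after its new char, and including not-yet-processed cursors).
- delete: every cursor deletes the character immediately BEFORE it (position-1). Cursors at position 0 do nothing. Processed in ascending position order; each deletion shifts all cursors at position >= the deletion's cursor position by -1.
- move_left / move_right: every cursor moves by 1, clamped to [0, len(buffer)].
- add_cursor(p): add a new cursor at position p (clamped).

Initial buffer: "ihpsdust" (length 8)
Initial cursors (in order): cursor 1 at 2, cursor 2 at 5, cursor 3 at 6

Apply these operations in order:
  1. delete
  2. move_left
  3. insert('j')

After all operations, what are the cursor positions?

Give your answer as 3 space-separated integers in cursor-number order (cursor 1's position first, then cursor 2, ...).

Answer: 1 5 5

Derivation:
After op 1 (delete): buffer="ipsst" (len 5), cursors c1@1 c2@3 c3@3, authorship .....
After op 2 (move_left): buffer="ipsst" (len 5), cursors c1@0 c2@2 c3@2, authorship .....
After op 3 (insert('j')): buffer="jipjjsst" (len 8), cursors c1@1 c2@5 c3@5, authorship 1..23...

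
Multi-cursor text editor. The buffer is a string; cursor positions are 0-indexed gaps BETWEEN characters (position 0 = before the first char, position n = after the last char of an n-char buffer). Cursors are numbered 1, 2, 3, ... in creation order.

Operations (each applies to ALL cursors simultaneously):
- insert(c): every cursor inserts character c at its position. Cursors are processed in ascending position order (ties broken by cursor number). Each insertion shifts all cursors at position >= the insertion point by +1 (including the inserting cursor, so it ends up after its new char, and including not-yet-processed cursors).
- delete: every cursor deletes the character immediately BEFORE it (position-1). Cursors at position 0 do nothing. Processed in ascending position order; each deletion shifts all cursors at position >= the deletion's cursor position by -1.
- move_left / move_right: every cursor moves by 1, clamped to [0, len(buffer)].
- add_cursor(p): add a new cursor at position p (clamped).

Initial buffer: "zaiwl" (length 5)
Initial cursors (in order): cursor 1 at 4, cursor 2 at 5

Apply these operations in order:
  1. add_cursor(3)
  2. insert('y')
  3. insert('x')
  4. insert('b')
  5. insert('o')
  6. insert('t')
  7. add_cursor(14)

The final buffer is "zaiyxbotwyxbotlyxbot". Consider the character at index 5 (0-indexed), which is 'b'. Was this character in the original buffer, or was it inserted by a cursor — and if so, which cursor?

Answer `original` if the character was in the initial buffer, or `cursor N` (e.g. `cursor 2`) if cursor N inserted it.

After op 1 (add_cursor(3)): buffer="zaiwl" (len 5), cursors c3@3 c1@4 c2@5, authorship .....
After op 2 (insert('y')): buffer="zaiywyly" (len 8), cursors c3@4 c1@6 c2@8, authorship ...3.1.2
After op 3 (insert('x')): buffer="zaiyxwyxlyx" (len 11), cursors c3@5 c1@8 c2@11, authorship ...33.11.22
After op 4 (insert('b')): buffer="zaiyxbwyxblyxb" (len 14), cursors c3@6 c1@10 c2@14, authorship ...333.111.222
After op 5 (insert('o')): buffer="zaiyxbowyxbolyxbo" (len 17), cursors c3@7 c1@12 c2@17, authorship ...3333.1111.2222
After op 6 (insert('t')): buffer="zaiyxbotwyxbotlyxbot" (len 20), cursors c3@8 c1@14 c2@20, authorship ...33333.11111.22222
After op 7 (add_cursor(14)): buffer="zaiyxbotwyxbotlyxbot" (len 20), cursors c3@8 c1@14 c4@14 c2@20, authorship ...33333.11111.22222
Authorship (.=original, N=cursor N): . . . 3 3 3 3 3 . 1 1 1 1 1 . 2 2 2 2 2
Index 5: author = 3

Answer: cursor 3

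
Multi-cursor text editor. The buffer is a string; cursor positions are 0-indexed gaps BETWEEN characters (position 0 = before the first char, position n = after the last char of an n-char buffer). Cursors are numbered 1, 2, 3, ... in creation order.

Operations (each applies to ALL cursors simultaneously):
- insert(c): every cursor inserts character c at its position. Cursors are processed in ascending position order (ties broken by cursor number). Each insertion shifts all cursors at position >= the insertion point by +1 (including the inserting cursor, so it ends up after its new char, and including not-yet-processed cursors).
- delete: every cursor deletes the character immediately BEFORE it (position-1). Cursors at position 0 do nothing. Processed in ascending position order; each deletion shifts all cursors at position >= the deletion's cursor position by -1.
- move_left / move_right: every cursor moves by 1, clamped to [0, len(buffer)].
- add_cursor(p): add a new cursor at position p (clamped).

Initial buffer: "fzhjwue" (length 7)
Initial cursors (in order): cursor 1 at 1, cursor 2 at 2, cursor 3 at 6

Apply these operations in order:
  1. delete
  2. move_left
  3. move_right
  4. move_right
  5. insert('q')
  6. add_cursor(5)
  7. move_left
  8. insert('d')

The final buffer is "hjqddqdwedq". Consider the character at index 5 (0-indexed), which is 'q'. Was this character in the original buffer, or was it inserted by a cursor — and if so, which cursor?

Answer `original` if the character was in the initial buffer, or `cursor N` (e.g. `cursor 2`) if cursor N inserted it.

Answer: cursor 2

Derivation:
After op 1 (delete): buffer="hjwe" (len 4), cursors c1@0 c2@0 c3@3, authorship ....
After op 2 (move_left): buffer="hjwe" (len 4), cursors c1@0 c2@0 c3@2, authorship ....
After op 3 (move_right): buffer="hjwe" (len 4), cursors c1@1 c2@1 c3@3, authorship ....
After op 4 (move_right): buffer="hjwe" (len 4), cursors c1@2 c2@2 c3@4, authorship ....
After op 5 (insert('q')): buffer="hjqqweq" (len 7), cursors c1@4 c2@4 c3@7, authorship ..12..3
After op 6 (add_cursor(5)): buffer="hjqqweq" (len 7), cursors c1@4 c2@4 c4@5 c3@7, authorship ..12..3
After op 7 (move_left): buffer="hjqqweq" (len 7), cursors c1@3 c2@3 c4@4 c3@6, authorship ..12..3
After op 8 (insert('d')): buffer="hjqddqdwedq" (len 11), cursors c1@5 c2@5 c4@7 c3@10, authorship ..11224..33
Authorship (.=original, N=cursor N): . . 1 1 2 2 4 . . 3 3
Index 5: author = 2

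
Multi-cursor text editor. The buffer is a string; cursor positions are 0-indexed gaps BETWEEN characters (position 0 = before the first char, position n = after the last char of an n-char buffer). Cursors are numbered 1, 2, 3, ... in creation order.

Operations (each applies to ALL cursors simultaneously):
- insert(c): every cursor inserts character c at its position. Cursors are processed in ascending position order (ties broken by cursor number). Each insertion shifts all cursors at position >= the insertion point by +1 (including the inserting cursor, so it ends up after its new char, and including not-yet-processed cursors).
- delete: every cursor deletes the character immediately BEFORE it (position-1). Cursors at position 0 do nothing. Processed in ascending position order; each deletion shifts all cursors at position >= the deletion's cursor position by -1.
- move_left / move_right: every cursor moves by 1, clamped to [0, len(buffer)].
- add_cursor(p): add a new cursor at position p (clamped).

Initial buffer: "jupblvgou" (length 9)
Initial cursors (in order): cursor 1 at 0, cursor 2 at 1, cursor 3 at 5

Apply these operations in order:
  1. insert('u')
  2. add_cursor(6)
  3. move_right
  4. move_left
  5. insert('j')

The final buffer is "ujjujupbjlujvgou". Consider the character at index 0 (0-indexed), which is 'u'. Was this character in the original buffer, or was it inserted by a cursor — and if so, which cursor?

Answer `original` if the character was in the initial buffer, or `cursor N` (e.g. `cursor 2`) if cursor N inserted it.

Answer: cursor 1

Derivation:
After op 1 (insert('u')): buffer="ujuupbluvgou" (len 12), cursors c1@1 c2@3 c3@8, authorship 1.2....3....
After op 2 (add_cursor(6)): buffer="ujuupbluvgou" (len 12), cursors c1@1 c2@3 c4@6 c3@8, authorship 1.2....3....
After op 3 (move_right): buffer="ujuupbluvgou" (len 12), cursors c1@2 c2@4 c4@7 c3@9, authorship 1.2....3....
After op 4 (move_left): buffer="ujuupbluvgou" (len 12), cursors c1@1 c2@3 c4@6 c3@8, authorship 1.2....3....
After op 5 (insert('j')): buffer="ujjujupbjlujvgou" (len 16), cursors c1@2 c2@5 c4@9 c3@12, authorship 11.22...4.33....
Authorship (.=original, N=cursor N): 1 1 . 2 2 . . . 4 . 3 3 . . . .
Index 0: author = 1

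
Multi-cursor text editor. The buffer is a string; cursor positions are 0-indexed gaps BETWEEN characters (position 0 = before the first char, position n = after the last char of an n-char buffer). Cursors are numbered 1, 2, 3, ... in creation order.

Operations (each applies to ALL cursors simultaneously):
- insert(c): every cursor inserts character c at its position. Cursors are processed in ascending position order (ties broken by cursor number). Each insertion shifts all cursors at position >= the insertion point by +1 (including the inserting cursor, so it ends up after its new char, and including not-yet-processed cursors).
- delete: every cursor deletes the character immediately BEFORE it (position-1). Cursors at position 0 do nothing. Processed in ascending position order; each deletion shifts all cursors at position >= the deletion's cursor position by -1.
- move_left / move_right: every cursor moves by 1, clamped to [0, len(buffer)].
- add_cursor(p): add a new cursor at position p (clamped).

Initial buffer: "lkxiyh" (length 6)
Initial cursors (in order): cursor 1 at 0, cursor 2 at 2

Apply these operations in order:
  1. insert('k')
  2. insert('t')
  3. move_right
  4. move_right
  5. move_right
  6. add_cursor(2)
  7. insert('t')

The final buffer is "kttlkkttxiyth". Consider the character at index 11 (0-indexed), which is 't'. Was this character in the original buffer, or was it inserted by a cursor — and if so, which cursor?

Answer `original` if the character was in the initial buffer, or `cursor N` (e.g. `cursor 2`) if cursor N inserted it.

Answer: cursor 2

Derivation:
After op 1 (insert('k')): buffer="klkkxiyh" (len 8), cursors c1@1 c2@4, authorship 1..2....
After op 2 (insert('t')): buffer="ktlkktxiyh" (len 10), cursors c1@2 c2@6, authorship 11..22....
After op 3 (move_right): buffer="ktlkktxiyh" (len 10), cursors c1@3 c2@7, authorship 11..22....
After op 4 (move_right): buffer="ktlkktxiyh" (len 10), cursors c1@4 c2@8, authorship 11..22....
After op 5 (move_right): buffer="ktlkktxiyh" (len 10), cursors c1@5 c2@9, authorship 11..22....
After op 6 (add_cursor(2)): buffer="ktlkktxiyh" (len 10), cursors c3@2 c1@5 c2@9, authorship 11..22....
After op 7 (insert('t')): buffer="kttlkkttxiyth" (len 13), cursors c3@3 c1@7 c2@12, authorship 113..212...2.
Authorship (.=original, N=cursor N): 1 1 3 . . 2 1 2 . . . 2 .
Index 11: author = 2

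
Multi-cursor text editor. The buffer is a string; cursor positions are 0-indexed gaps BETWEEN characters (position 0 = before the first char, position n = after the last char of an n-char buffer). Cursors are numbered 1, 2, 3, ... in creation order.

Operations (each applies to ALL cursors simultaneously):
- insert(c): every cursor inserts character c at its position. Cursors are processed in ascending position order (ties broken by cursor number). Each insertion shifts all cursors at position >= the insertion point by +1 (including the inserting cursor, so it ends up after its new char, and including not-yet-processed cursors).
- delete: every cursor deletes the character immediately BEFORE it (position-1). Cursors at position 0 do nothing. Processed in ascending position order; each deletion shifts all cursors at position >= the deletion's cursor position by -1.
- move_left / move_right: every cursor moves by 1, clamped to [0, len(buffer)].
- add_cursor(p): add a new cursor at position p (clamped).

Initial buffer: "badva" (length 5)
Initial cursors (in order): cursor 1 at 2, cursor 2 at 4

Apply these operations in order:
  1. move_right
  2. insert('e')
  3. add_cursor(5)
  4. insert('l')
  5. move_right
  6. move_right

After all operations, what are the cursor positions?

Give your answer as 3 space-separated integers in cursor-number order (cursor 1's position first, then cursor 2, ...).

Answer: 7 10 9

Derivation:
After op 1 (move_right): buffer="badva" (len 5), cursors c1@3 c2@5, authorship .....
After op 2 (insert('e')): buffer="badevae" (len 7), cursors c1@4 c2@7, authorship ...1..2
After op 3 (add_cursor(5)): buffer="badevae" (len 7), cursors c1@4 c3@5 c2@7, authorship ...1..2
After op 4 (insert('l')): buffer="badelvlael" (len 10), cursors c1@5 c3@7 c2@10, authorship ...11.3.22
After op 5 (move_right): buffer="badelvlael" (len 10), cursors c1@6 c3@8 c2@10, authorship ...11.3.22
After op 6 (move_right): buffer="badelvlael" (len 10), cursors c1@7 c3@9 c2@10, authorship ...11.3.22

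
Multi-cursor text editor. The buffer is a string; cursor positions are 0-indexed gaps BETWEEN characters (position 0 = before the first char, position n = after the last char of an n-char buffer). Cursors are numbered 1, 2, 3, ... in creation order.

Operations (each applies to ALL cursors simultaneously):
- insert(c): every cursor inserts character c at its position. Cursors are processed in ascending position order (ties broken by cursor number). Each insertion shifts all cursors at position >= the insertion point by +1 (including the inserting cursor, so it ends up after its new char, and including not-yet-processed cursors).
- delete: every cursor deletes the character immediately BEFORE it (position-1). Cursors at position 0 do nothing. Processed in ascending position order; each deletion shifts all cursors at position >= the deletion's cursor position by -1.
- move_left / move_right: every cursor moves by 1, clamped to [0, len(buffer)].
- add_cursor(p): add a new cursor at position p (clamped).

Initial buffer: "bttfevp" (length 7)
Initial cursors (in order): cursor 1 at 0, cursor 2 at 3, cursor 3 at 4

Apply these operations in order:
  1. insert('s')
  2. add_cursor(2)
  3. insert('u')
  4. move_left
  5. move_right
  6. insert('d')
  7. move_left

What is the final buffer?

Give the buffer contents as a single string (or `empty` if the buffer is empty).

After op 1 (insert('s')): buffer="sbttsfsevp" (len 10), cursors c1@1 c2@5 c3@7, authorship 1...2.3...
After op 2 (add_cursor(2)): buffer="sbttsfsevp" (len 10), cursors c1@1 c4@2 c2@5 c3@7, authorship 1...2.3...
After op 3 (insert('u')): buffer="subuttsufsuevp" (len 14), cursors c1@2 c4@4 c2@8 c3@11, authorship 11.4..22.33...
After op 4 (move_left): buffer="subuttsufsuevp" (len 14), cursors c1@1 c4@3 c2@7 c3@10, authorship 11.4..22.33...
After op 5 (move_right): buffer="subuttsufsuevp" (len 14), cursors c1@2 c4@4 c2@8 c3@11, authorship 11.4..22.33...
After op 6 (insert('d')): buffer="sudbudttsudfsudevp" (len 18), cursors c1@3 c4@6 c2@11 c3@15, authorship 111.44..222.333...
After op 7 (move_left): buffer="sudbudttsudfsudevp" (len 18), cursors c1@2 c4@5 c2@10 c3@14, authorship 111.44..222.333...

Answer: sudbudttsudfsudevp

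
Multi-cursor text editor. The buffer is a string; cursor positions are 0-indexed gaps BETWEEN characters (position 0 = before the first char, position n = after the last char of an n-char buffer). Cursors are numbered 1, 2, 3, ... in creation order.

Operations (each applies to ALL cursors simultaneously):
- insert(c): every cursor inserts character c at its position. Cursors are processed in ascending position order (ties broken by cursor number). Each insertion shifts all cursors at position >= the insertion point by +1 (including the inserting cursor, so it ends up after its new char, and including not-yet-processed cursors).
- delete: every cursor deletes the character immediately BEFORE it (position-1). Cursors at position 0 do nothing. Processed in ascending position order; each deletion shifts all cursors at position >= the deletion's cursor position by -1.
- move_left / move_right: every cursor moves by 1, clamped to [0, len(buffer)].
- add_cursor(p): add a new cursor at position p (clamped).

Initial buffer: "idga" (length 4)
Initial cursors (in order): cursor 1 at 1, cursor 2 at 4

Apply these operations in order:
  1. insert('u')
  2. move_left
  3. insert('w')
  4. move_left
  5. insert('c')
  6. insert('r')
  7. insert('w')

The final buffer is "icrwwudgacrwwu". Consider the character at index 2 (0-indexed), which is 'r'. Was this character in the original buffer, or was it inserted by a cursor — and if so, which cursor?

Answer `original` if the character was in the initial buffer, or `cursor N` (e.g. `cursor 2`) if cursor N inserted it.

After op 1 (insert('u')): buffer="iudgau" (len 6), cursors c1@2 c2@6, authorship .1...2
After op 2 (move_left): buffer="iudgau" (len 6), cursors c1@1 c2@5, authorship .1...2
After op 3 (insert('w')): buffer="iwudgawu" (len 8), cursors c1@2 c2@7, authorship .11...22
After op 4 (move_left): buffer="iwudgawu" (len 8), cursors c1@1 c2@6, authorship .11...22
After op 5 (insert('c')): buffer="icwudgacwu" (len 10), cursors c1@2 c2@8, authorship .111...222
After op 6 (insert('r')): buffer="icrwudgacrwu" (len 12), cursors c1@3 c2@10, authorship .1111...2222
After op 7 (insert('w')): buffer="icrwwudgacrwwu" (len 14), cursors c1@4 c2@12, authorship .11111...22222
Authorship (.=original, N=cursor N): . 1 1 1 1 1 . . . 2 2 2 2 2
Index 2: author = 1

Answer: cursor 1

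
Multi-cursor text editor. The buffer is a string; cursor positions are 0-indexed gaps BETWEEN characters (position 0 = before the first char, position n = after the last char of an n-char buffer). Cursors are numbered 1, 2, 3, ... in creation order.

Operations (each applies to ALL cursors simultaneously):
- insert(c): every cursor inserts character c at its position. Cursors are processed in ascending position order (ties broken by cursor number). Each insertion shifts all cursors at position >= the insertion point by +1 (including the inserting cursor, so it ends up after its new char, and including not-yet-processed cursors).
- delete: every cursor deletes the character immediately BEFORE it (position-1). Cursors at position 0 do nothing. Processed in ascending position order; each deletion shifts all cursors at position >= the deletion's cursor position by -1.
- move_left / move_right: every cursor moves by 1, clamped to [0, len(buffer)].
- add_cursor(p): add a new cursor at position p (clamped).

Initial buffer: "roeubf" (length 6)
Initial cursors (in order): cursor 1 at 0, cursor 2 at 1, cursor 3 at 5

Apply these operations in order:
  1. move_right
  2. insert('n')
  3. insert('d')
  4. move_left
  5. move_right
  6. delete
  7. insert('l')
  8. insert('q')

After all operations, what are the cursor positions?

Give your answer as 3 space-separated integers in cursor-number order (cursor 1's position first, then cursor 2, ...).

Answer: 4 8 15

Derivation:
After op 1 (move_right): buffer="roeubf" (len 6), cursors c1@1 c2@2 c3@6, authorship ......
After op 2 (insert('n')): buffer="rnoneubfn" (len 9), cursors c1@2 c2@4 c3@9, authorship .1.2....3
After op 3 (insert('d')): buffer="rndondeubfnd" (len 12), cursors c1@3 c2@6 c3@12, authorship .11.22....33
After op 4 (move_left): buffer="rndondeubfnd" (len 12), cursors c1@2 c2@5 c3@11, authorship .11.22....33
After op 5 (move_right): buffer="rndondeubfnd" (len 12), cursors c1@3 c2@6 c3@12, authorship .11.22....33
After op 6 (delete): buffer="rnoneubfn" (len 9), cursors c1@2 c2@4 c3@9, authorship .1.2....3
After op 7 (insert('l')): buffer="rnlonleubfnl" (len 12), cursors c1@3 c2@6 c3@12, authorship .11.22....33
After op 8 (insert('q')): buffer="rnlqonlqeubfnlq" (len 15), cursors c1@4 c2@8 c3@15, authorship .111.222....333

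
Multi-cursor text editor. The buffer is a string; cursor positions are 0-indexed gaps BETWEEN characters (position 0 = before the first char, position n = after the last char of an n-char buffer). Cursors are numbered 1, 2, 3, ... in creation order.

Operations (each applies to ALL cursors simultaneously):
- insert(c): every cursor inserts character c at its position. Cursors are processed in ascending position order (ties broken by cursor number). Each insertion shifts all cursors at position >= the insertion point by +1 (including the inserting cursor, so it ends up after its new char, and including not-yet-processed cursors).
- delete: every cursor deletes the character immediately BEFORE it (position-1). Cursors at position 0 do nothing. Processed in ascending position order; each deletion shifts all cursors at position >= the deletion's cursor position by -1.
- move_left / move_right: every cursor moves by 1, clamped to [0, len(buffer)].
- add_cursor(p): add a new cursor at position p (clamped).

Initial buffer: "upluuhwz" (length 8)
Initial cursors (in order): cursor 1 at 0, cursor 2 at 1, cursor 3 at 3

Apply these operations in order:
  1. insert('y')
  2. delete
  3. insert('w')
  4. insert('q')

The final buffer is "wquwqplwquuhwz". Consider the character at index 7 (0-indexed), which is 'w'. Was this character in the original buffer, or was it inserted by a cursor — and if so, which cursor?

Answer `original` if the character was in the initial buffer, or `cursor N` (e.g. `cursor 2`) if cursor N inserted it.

Answer: cursor 3

Derivation:
After op 1 (insert('y')): buffer="yuyplyuuhwz" (len 11), cursors c1@1 c2@3 c3@6, authorship 1.2..3.....
After op 2 (delete): buffer="upluuhwz" (len 8), cursors c1@0 c2@1 c3@3, authorship ........
After op 3 (insert('w')): buffer="wuwplwuuhwz" (len 11), cursors c1@1 c2@3 c3@6, authorship 1.2..3.....
After op 4 (insert('q')): buffer="wquwqplwquuhwz" (len 14), cursors c1@2 c2@5 c3@9, authorship 11.22..33.....
Authorship (.=original, N=cursor N): 1 1 . 2 2 . . 3 3 . . . . .
Index 7: author = 3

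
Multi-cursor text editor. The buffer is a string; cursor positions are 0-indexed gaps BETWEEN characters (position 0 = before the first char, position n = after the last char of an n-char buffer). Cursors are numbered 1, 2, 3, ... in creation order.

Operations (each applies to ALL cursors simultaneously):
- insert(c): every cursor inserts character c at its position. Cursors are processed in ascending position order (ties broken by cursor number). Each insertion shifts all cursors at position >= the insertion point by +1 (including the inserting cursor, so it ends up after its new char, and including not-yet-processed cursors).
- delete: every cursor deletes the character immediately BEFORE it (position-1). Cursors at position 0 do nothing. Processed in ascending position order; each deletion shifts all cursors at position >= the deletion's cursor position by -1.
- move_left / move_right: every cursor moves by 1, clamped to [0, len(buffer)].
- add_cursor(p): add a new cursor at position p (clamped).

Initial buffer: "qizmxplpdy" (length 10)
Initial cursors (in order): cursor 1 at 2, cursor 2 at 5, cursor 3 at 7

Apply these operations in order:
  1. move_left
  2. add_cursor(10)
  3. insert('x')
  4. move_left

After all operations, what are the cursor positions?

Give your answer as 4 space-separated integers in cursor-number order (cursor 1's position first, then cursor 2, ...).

After op 1 (move_left): buffer="qizmxplpdy" (len 10), cursors c1@1 c2@4 c3@6, authorship ..........
After op 2 (add_cursor(10)): buffer="qizmxplpdy" (len 10), cursors c1@1 c2@4 c3@6 c4@10, authorship ..........
After op 3 (insert('x')): buffer="qxizmxxpxlpdyx" (len 14), cursors c1@2 c2@6 c3@9 c4@14, authorship .1...2..3....4
After op 4 (move_left): buffer="qxizmxxpxlpdyx" (len 14), cursors c1@1 c2@5 c3@8 c4@13, authorship .1...2..3....4

Answer: 1 5 8 13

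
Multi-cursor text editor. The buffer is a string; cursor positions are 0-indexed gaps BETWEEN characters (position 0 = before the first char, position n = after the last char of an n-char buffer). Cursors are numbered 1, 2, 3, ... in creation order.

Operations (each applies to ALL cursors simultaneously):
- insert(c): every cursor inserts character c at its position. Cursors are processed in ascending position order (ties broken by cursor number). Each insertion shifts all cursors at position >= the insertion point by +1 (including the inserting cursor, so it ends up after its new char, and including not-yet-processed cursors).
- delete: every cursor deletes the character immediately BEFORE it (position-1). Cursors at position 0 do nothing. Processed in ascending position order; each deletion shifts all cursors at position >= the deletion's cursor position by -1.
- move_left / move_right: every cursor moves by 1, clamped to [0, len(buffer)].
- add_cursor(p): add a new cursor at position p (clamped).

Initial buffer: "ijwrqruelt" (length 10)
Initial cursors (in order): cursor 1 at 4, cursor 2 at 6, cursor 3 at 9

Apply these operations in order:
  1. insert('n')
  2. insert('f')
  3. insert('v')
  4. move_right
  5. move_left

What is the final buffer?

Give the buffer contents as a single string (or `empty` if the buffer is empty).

Answer: ijwrnfvqrnfvuelnfvt

Derivation:
After op 1 (insert('n')): buffer="ijwrnqrnuelnt" (len 13), cursors c1@5 c2@8 c3@12, authorship ....1..2...3.
After op 2 (insert('f')): buffer="ijwrnfqrnfuelnft" (len 16), cursors c1@6 c2@10 c3@15, authorship ....11..22...33.
After op 3 (insert('v')): buffer="ijwrnfvqrnfvuelnfvt" (len 19), cursors c1@7 c2@12 c3@18, authorship ....111..222...333.
After op 4 (move_right): buffer="ijwrnfvqrnfvuelnfvt" (len 19), cursors c1@8 c2@13 c3@19, authorship ....111..222...333.
After op 5 (move_left): buffer="ijwrnfvqrnfvuelnfvt" (len 19), cursors c1@7 c2@12 c3@18, authorship ....111..222...333.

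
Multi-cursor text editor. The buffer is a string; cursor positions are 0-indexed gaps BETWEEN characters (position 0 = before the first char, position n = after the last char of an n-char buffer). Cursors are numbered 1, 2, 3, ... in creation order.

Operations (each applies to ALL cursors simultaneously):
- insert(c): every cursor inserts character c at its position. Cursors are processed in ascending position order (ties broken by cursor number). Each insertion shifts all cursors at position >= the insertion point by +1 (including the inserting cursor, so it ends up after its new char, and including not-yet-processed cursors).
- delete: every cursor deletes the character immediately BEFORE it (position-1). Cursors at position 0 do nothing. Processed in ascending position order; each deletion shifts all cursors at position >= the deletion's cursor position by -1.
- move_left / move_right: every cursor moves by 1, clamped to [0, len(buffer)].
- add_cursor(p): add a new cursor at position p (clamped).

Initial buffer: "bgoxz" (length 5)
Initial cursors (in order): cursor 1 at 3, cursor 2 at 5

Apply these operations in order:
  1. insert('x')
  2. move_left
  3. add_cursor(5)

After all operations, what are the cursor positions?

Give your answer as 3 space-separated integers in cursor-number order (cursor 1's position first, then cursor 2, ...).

Answer: 3 6 5

Derivation:
After op 1 (insert('x')): buffer="bgoxxzx" (len 7), cursors c1@4 c2@7, authorship ...1..2
After op 2 (move_left): buffer="bgoxxzx" (len 7), cursors c1@3 c2@6, authorship ...1..2
After op 3 (add_cursor(5)): buffer="bgoxxzx" (len 7), cursors c1@3 c3@5 c2@6, authorship ...1..2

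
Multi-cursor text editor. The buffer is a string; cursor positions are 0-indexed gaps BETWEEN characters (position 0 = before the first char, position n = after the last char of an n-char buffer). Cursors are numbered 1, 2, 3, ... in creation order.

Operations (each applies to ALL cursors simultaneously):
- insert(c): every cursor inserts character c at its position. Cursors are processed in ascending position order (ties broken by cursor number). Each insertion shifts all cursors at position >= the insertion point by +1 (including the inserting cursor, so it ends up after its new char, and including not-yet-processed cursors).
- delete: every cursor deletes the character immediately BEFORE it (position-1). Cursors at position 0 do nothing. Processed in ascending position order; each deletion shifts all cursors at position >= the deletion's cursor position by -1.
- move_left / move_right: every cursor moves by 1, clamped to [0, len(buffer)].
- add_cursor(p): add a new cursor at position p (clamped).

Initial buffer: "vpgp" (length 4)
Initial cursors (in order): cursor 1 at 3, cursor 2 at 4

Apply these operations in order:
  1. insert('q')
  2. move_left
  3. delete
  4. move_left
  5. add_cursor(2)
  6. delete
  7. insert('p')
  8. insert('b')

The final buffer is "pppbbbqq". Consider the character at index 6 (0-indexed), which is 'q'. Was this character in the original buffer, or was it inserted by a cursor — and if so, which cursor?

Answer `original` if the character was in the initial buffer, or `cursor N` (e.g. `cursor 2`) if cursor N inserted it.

Answer: cursor 1

Derivation:
After op 1 (insert('q')): buffer="vpgqpq" (len 6), cursors c1@4 c2@6, authorship ...1.2
After op 2 (move_left): buffer="vpgqpq" (len 6), cursors c1@3 c2@5, authorship ...1.2
After op 3 (delete): buffer="vpqq" (len 4), cursors c1@2 c2@3, authorship ..12
After op 4 (move_left): buffer="vpqq" (len 4), cursors c1@1 c2@2, authorship ..12
After op 5 (add_cursor(2)): buffer="vpqq" (len 4), cursors c1@1 c2@2 c3@2, authorship ..12
After op 6 (delete): buffer="qq" (len 2), cursors c1@0 c2@0 c3@0, authorship 12
After op 7 (insert('p')): buffer="pppqq" (len 5), cursors c1@3 c2@3 c3@3, authorship 12312
After op 8 (insert('b')): buffer="pppbbbqq" (len 8), cursors c1@6 c2@6 c3@6, authorship 12312312
Authorship (.=original, N=cursor N): 1 2 3 1 2 3 1 2
Index 6: author = 1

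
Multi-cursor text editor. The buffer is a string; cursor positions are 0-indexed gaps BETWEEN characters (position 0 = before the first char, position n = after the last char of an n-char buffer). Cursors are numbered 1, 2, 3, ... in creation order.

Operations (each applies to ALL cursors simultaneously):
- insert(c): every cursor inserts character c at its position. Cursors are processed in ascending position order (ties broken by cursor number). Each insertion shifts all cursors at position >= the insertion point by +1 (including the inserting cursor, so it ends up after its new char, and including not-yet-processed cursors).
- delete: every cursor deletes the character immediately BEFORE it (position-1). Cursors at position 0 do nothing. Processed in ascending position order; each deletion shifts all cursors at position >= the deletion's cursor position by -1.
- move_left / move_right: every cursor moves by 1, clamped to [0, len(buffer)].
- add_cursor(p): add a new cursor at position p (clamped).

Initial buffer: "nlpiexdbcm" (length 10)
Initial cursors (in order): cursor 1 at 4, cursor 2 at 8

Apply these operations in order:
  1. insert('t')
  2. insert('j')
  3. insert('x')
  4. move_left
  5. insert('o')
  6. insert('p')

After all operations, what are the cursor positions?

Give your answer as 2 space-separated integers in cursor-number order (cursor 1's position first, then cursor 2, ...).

Answer: 8 17

Derivation:
After op 1 (insert('t')): buffer="nlpitexdbtcm" (len 12), cursors c1@5 c2@10, authorship ....1....2..
After op 2 (insert('j')): buffer="nlpitjexdbtjcm" (len 14), cursors c1@6 c2@12, authorship ....11....22..
After op 3 (insert('x')): buffer="nlpitjxexdbtjxcm" (len 16), cursors c1@7 c2@14, authorship ....111....222..
After op 4 (move_left): buffer="nlpitjxexdbtjxcm" (len 16), cursors c1@6 c2@13, authorship ....111....222..
After op 5 (insert('o')): buffer="nlpitjoxexdbtjoxcm" (len 18), cursors c1@7 c2@15, authorship ....1111....2222..
After op 6 (insert('p')): buffer="nlpitjopxexdbtjopxcm" (len 20), cursors c1@8 c2@17, authorship ....11111....22222..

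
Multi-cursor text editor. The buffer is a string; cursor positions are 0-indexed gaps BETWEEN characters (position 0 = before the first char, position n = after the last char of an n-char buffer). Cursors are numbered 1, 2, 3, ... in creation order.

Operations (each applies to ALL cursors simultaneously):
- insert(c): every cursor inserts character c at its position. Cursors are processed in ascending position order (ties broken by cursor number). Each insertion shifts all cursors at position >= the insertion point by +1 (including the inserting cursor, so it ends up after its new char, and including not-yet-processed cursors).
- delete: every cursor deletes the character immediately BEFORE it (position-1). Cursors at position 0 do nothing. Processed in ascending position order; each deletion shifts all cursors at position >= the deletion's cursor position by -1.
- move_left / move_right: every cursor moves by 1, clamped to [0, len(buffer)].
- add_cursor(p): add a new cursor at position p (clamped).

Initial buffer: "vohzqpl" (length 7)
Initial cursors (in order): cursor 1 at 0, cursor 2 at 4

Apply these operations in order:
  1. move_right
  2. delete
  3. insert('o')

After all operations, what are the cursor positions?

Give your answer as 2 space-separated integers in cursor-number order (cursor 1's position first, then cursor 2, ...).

After op 1 (move_right): buffer="vohzqpl" (len 7), cursors c1@1 c2@5, authorship .......
After op 2 (delete): buffer="ohzpl" (len 5), cursors c1@0 c2@3, authorship .....
After op 3 (insert('o')): buffer="oohzopl" (len 7), cursors c1@1 c2@5, authorship 1...2..

Answer: 1 5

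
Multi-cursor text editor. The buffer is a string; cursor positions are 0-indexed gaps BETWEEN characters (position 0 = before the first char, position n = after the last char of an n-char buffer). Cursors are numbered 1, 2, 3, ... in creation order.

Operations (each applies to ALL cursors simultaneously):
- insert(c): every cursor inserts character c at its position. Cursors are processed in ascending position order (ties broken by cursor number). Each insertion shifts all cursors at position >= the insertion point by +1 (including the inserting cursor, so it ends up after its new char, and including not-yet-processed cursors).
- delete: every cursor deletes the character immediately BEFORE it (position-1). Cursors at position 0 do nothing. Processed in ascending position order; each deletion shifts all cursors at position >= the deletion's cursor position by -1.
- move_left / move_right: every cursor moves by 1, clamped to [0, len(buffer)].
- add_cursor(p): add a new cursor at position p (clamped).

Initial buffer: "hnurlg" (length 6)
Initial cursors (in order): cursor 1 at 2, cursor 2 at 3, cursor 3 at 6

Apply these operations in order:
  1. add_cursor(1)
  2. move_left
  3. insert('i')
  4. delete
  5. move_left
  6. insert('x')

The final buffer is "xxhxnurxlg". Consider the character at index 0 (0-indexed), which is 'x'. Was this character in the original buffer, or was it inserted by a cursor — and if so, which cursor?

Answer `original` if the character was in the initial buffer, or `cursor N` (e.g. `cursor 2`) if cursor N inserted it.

After op 1 (add_cursor(1)): buffer="hnurlg" (len 6), cursors c4@1 c1@2 c2@3 c3@6, authorship ......
After op 2 (move_left): buffer="hnurlg" (len 6), cursors c4@0 c1@1 c2@2 c3@5, authorship ......
After op 3 (insert('i')): buffer="ihiniurlig" (len 10), cursors c4@1 c1@3 c2@5 c3@9, authorship 4.1.2...3.
After op 4 (delete): buffer="hnurlg" (len 6), cursors c4@0 c1@1 c2@2 c3@5, authorship ......
After op 5 (move_left): buffer="hnurlg" (len 6), cursors c1@0 c4@0 c2@1 c3@4, authorship ......
After op 6 (insert('x')): buffer="xxhxnurxlg" (len 10), cursors c1@2 c4@2 c2@4 c3@8, authorship 14.2...3..
Authorship (.=original, N=cursor N): 1 4 . 2 . . . 3 . .
Index 0: author = 1

Answer: cursor 1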